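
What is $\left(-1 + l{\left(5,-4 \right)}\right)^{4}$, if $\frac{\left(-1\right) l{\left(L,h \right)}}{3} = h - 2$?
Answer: $83521$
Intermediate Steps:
$l{\left(L,h \right)} = 6 - 3 h$ ($l{\left(L,h \right)} = - 3 \left(h - 2\right) = - 3 \left(-2 + h\right) = 6 - 3 h$)
$\left(-1 + l{\left(5,-4 \right)}\right)^{4} = \left(-1 + \left(6 - -12\right)\right)^{4} = \left(-1 + \left(6 + 12\right)\right)^{4} = \left(-1 + 18\right)^{4} = 17^{4} = 83521$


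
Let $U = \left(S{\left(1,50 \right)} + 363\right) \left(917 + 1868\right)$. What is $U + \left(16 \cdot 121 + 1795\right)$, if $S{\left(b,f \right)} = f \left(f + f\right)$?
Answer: $14939686$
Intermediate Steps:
$S{\left(b,f \right)} = 2 f^{2}$ ($S{\left(b,f \right)} = f 2 f = 2 f^{2}$)
$U = 14935955$ ($U = \left(2 \cdot 50^{2} + 363\right) \left(917 + 1868\right) = \left(2 \cdot 2500 + 363\right) 2785 = \left(5000 + 363\right) 2785 = 5363 \cdot 2785 = 14935955$)
$U + \left(16 \cdot 121 + 1795\right) = 14935955 + \left(16 \cdot 121 + 1795\right) = 14935955 + \left(1936 + 1795\right) = 14935955 + 3731 = 14939686$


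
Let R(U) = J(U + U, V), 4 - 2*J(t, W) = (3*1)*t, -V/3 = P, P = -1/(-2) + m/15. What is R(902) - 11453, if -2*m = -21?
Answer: -14157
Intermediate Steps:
m = 21/2 (m = -½*(-21) = 21/2 ≈ 10.500)
P = 6/5 (P = -1/(-2) + (21/2)/15 = -1*(-½) + (21/2)*(1/15) = ½ + 7/10 = 6/5 ≈ 1.2000)
V = -18/5 (V = -3*6/5 = -18/5 ≈ -3.6000)
J(t, W) = 2 - 3*t/2 (J(t, W) = 2 - 3*1*t/2 = 2 - 3*t/2)
R(U) = 2 - 3*U (R(U) = 2 - 3*(U + U)/2 = 2 - 3*U)
R(902) - 11453 = (2 - 3*902) - 11453 = (2 - 2706) - 11453 = -2704 - 11453 = -14157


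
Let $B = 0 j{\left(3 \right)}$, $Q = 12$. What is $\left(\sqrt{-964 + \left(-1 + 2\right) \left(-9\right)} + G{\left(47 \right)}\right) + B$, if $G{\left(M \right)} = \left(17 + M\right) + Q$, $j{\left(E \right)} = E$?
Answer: $76 + i \sqrt{973} \approx 76.0 + 31.193 i$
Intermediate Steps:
$B = 0$ ($B = 0 \cdot 3 = 0$)
$G{\left(M \right)} = 29 + M$ ($G{\left(M \right)} = \left(17 + M\right) + 12 = 29 + M$)
$\left(\sqrt{-964 + \left(-1 + 2\right) \left(-9\right)} + G{\left(47 \right)}\right) + B = \left(\sqrt{-964 + \left(-1 + 2\right) \left(-9\right)} + \left(29 + 47\right)\right) + 0 = \left(\sqrt{-964 + 1 \left(-9\right)} + 76\right) + 0 = \left(\sqrt{-964 - 9} + 76\right) + 0 = \left(\sqrt{-973} + 76\right) + 0 = \left(i \sqrt{973} + 76\right) + 0 = \left(76 + i \sqrt{973}\right) + 0 = 76 + i \sqrt{973}$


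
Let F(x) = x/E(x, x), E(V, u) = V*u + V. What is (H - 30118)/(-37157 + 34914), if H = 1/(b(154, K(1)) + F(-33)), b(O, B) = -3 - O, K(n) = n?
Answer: 151342982/11271075 ≈ 13.428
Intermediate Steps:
E(V, u) = V + V*u
F(x) = 1/(1 + x) (F(x) = x/((x*(1 + x))) = x*(1/(x*(1 + x))) = 1/(1 + x))
H = -32/5025 (H = 1/((-3 - 1*154) + 1/(1 - 33)) = 1/((-3 - 154) + 1/(-32)) = 1/(-157 - 1/32) = 1/(-5025/32) = -32/5025 ≈ -0.0063682)
(H - 30118)/(-37157 + 34914) = (-32/5025 - 30118)/(-37157 + 34914) = -151342982/5025/(-2243) = -151342982/5025*(-1/2243) = 151342982/11271075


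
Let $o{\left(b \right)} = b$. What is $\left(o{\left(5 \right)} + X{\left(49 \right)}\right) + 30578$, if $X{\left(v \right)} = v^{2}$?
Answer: $32984$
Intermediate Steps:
$\left(o{\left(5 \right)} + X{\left(49 \right)}\right) + 30578 = \left(5 + 49^{2}\right) + 30578 = \left(5 + 2401\right) + 30578 = 2406 + 30578 = 32984$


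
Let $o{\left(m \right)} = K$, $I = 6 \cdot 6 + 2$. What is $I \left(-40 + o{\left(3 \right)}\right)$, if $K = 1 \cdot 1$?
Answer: $-1482$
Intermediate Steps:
$I = 38$ ($I = 36 + 2 = 38$)
$K = 1$
$o{\left(m \right)} = 1$
$I \left(-40 + o{\left(3 \right)}\right) = 38 \left(-40 + 1\right) = 38 \left(-39\right) = -1482$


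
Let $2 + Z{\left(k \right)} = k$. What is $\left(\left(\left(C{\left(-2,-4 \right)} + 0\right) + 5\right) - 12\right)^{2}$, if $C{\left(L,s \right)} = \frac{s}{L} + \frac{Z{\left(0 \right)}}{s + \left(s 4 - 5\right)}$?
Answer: $\frac{15129}{625} \approx 24.206$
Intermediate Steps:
$Z{\left(k \right)} = -2 + k$
$C{\left(L,s \right)} = - \frac{2}{-5 + 5 s} + \frac{s}{L}$ ($C{\left(L,s \right)} = \frac{s}{L} + \frac{-2 + 0}{s + \left(s 4 - 5\right)} = \frac{s}{L} - \frac{2}{s + \left(4 s - 5\right)} = \frac{s}{L} - \frac{2}{s + \left(-5 + 4 s\right)} = \frac{s}{L} - \frac{2}{-5 + 5 s} = - \frac{2}{-5 + 5 s} + \frac{s}{L}$)
$\left(\left(\left(C{\left(-2,-4 \right)} + 0\right) + 5\right) - 12\right)^{2} = \left(\left(\left(\frac{\left(-4\right)^{2} - -4 - - \frac{4}{5}}{\left(-2\right) \left(-1 - 4\right)} + 0\right) + 5\right) - 12\right)^{2} = \left(\left(\left(- \frac{16 + 4 + \frac{4}{5}}{2 \left(-5\right)} + 0\right) + 5\right) - 12\right)^{2} = \left(\left(\left(\left(- \frac{1}{2}\right) \left(- \frac{1}{5}\right) \frac{104}{5} + 0\right) + 5\right) - 12\right)^{2} = \left(\left(\left(\frac{52}{25} + 0\right) + 5\right) - 12\right)^{2} = \left(\left(\frac{52}{25} + 5\right) - 12\right)^{2} = \left(\frac{177}{25} - 12\right)^{2} = \left(- \frac{123}{25}\right)^{2} = \frac{15129}{625}$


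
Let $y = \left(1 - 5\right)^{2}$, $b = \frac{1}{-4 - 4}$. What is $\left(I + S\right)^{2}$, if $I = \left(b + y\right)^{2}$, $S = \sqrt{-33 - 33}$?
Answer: $\frac{259874305}{4096} + \frac{16129 i \sqrt{66}}{32} \approx 63446.0 + 4094.8 i$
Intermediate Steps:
$b = - \frac{1}{8}$ ($b = \frac{1}{-8} = - \frac{1}{8} \approx -0.125$)
$S = i \sqrt{66}$ ($S = \sqrt{-66} = i \sqrt{66} \approx 8.124 i$)
$y = 16$ ($y = \left(-4\right)^{2} = 16$)
$I = \frac{16129}{64}$ ($I = \left(- \frac{1}{8} + 16\right)^{2} = \left(\frac{127}{8}\right)^{2} = \frac{16129}{64} \approx 252.02$)
$\left(I + S\right)^{2} = \left(\frac{16129}{64} + i \sqrt{66}\right)^{2}$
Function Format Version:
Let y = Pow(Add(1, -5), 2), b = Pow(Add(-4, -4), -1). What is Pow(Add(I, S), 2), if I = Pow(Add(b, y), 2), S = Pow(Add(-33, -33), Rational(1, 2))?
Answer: Add(Rational(259874305, 4096), Mul(Rational(16129, 32), I, Pow(66, Rational(1, 2)))) ≈ Add(63446., Mul(4094.8, I))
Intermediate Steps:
b = Rational(-1, 8) (b = Pow(-8, -1) = Rational(-1, 8) ≈ -0.12500)
S = Mul(I, Pow(66, Rational(1, 2))) (S = Pow(-66, Rational(1, 2)) = Mul(I, Pow(66, Rational(1, 2))) ≈ Mul(8.1240, I))
y = 16 (y = Pow(-4, 2) = 16)
I = Rational(16129, 64) (I = Pow(Add(Rational(-1, 8), 16), 2) = Pow(Rational(127, 8), 2) = Rational(16129, 64) ≈ 252.02)
Pow(Add(I, S), 2) = Pow(Add(Rational(16129, 64), Mul(I, Pow(66, Rational(1, 2)))), 2)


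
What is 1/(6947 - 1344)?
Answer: 1/5603 ≈ 0.00017848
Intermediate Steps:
1/(6947 - 1344) = 1/5603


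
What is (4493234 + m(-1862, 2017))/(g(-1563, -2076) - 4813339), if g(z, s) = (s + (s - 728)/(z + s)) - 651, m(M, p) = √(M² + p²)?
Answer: -430286277/461201615 - 3639*√7535333/17525661370 ≈ -0.93354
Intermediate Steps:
g(z, s) = -651 + s + (-728 + s)/(s + z) (g(z, s) = (s + (-728 + s)/(s + z)) - 651 = -651 + s + (-728 + s)/(s + z))
(4493234 + m(-1862, 2017))/(g(-1563, -2076) - 4813339) = (4493234 + √((-1862)² + 2017²))/((-728 + (-2076)² - 651*(-1563) - 650*(-2076) - 2076*(-1563))/(-2076 - 1563) - 4813339) = (4493234 + √(3467044 + 4068289))/((-728 + 4309776 + 1017513 + 1349400 + 3244788)/(-3639) - 4813339) = (4493234 + √7535333)/(-1/3639*9920749 - 4813339) = (4493234 + √7535333)/(-9920749/3639 - 4813339) = (4493234 + √7535333)/(-17525661370/3639) = (4493234 + √7535333)*(-3639/17525661370) = -430286277/461201615 - 3639*√7535333/17525661370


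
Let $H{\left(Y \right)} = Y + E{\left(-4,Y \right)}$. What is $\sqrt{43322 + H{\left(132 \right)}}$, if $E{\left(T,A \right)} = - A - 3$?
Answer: $\sqrt{43319} \approx 208.13$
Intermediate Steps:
$E{\left(T,A \right)} = -3 - A$
$H{\left(Y \right)} = -3$ ($H{\left(Y \right)} = Y - \left(3 + Y\right) = -3$)
$\sqrt{43322 + H{\left(132 \right)}} = \sqrt{43322 - 3} = \sqrt{43319}$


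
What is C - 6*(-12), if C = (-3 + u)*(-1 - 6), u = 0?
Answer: 93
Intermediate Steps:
C = 21 (C = (-3 + 0)*(-1 - 6) = -3*(-7) = 21)
C - 6*(-12) = 21 - 6*(-12) = 21 + 72 = 93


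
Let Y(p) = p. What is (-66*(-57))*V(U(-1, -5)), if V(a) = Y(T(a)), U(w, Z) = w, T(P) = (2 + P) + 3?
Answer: 15048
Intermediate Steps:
T(P) = 5 + P
V(a) = 5 + a
(-66*(-57))*V(U(-1, -5)) = (-66*(-57))*(5 - 1) = 3762*4 = 15048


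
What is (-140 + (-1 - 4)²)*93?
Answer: -10695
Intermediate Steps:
(-140 + (-1 - 4)²)*93 = (-140 + (-5)²)*93 = (-140 + 25)*93 = -115*93 = -10695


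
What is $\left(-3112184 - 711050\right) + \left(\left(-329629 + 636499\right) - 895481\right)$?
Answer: $-4411845$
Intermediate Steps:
$\left(-3112184 - 711050\right) + \left(\left(-329629 + 636499\right) - 895481\right) = -3823234 + \left(306870 - 895481\right) = -3823234 - 588611 = -4411845$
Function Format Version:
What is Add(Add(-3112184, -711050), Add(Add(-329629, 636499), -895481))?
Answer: -4411845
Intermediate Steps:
Add(Add(-3112184, -711050), Add(Add(-329629, 636499), -895481)) = Add(-3823234, Add(306870, -895481)) = Add(-3823234, -588611) = -4411845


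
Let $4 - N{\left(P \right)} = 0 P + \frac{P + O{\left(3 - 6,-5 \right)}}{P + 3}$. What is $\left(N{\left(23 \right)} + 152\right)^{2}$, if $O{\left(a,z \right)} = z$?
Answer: $\frac{4076361}{169} \approx 24120.0$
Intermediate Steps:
$N{\left(P \right)} = 4 - \frac{-5 + P}{3 + P}$ ($N{\left(P \right)} = 4 - \left(0 P + \frac{P - 5}{P + 3}\right) = 4 - \left(0 + \frac{-5 + P}{3 + P}\right) = 4 - \frac{-5 + P}{3 + P}$)
$\left(N{\left(23 \right)} + 152\right)^{2} = \left(\frac{17 + 3 \cdot 23}{3 + 23} + 152\right)^{2} = \left(\frac{17 + 69}{26} + 152\right)^{2} = \left(\frac{1}{26} \cdot 86 + 152\right)^{2} = \left(\frac{43}{13} + 152\right)^{2} = \left(\frac{2019}{13}\right)^{2} = \frac{4076361}{169}$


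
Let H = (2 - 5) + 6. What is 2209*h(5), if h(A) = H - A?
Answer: -4418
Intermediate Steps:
H = 3 (H = -3 + 6 = 3)
h(A) = 3 - A
2209*h(5) = 2209*(3 - 1*5) = 2209*(3 - 5) = 2209*(-2) = -4418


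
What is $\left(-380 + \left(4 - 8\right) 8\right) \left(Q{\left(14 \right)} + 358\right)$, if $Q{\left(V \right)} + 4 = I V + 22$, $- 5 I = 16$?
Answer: $- \frac{682272}{5} \approx -1.3645 \cdot 10^{5}$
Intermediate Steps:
$I = - \frac{16}{5}$ ($I = \left(- \frac{1}{5}\right) 16 = - \frac{16}{5} \approx -3.2$)
$Q{\left(V \right)} = 18 - \frac{16 V}{5}$ ($Q{\left(V \right)} = -4 - \left(-22 + \frac{16 V}{5}\right) = 18 - \frac{16 V}{5}$)
$\left(-380 + \left(4 - 8\right) 8\right) \left(Q{\left(14 \right)} + 358\right) = \left(-380 + \left(4 - 8\right) 8\right) \left(\left(18 - \frac{224}{5}\right) + 358\right) = \left(-380 - 32\right) \left(\left(18 - \frac{224}{5}\right) + 358\right) = \left(-380 - 32\right) \left(- \frac{134}{5} + 358\right) = \left(-412\right) \frac{1656}{5} = - \frac{682272}{5}$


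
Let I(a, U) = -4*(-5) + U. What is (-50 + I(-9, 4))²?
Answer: 676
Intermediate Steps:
I(a, U) = 20 + U
(-50 + I(-9, 4))² = (-50 + (20 + 4))² = (-50 + 24)² = (-26)² = 676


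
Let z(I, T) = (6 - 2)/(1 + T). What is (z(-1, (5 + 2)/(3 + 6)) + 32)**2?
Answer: 18769/16 ≈ 1173.1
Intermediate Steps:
z(I, T) = 4/(1 + T)
(z(-1, (5 + 2)/(3 + 6)) + 32)**2 = (4/(1 + (5 + 2)/(3 + 6)) + 32)**2 = (4/(1 + 7/9) + 32)**2 = (4/(16/9) + 32)**2 = (4*(9/16) + 32)**2 = (9/4 + 32)**2 = (137/4)**2 = 18769/16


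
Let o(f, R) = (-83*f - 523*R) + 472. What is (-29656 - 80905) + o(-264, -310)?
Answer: 73953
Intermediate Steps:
o(f, R) = 472 - 523*R - 83*f (o(f, R) = (-523*R - 83*f) + 472 = 472 - 523*R - 83*f)
(-29656 - 80905) + o(-264, -310) = (-29656 - 80905) + (472 - 523*(-310) - 83*(-264)) = -110561 + (472 + 162130 + 21912) = -110561 + 184514 = 73953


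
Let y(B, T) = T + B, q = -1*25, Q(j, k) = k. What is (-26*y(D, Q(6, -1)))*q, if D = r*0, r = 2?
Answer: -650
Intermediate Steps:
q = -25
D = 0 (D = 2*0 = 0)
y(B, T) = B + T
(-26*y(D, Q(6, -1)))*q = -26*(0 - 1)*(-25) = -26*(-1)*(-25) = 26*(-25) = -650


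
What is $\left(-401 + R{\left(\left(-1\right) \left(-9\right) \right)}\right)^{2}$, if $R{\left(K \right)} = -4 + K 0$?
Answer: $164025$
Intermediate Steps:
$R{\left(K \right)} = -4$ ($R{\left(K \right)} = -4 + 0 = -4$)
$\left(-401 + R{\left(\left(-1\right) \left(-9\right) \right)}\right)^{2} = \left(-401 - 4\right)^{2} = \left(-405\right)^{2} = 164025$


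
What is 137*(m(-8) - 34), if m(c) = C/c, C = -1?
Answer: -37127/8 ≈ -4640.9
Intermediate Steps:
m(c) = -1/c
137*(m(-8) - 34) = 137*(-1/(-8) - 34) = 137*(-1*(-⅛) - 34) = 137*(⅛ - 34) = 137*(-271/8) = -37127/8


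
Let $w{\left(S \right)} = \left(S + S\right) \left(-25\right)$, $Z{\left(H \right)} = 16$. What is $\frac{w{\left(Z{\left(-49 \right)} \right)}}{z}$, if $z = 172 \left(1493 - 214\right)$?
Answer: $- \frac{200}{54997} \approx -0.0036366$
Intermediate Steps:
$w{\left(S \right)} = - 50 S$ ($w{\left(S \right)} = 2 S \left(-25\right) = - 50 S$)
$z = 219988$ ($z = 172 \cdot 1279 = 219988$)
$\frac{w{\left(Z{\left(-49 \right)} \right)}}{z} = \frac{\left(-50\right) 16}{219988} = \left(-800\right) \frac{1}{219988} = - \frac{200}{54997}$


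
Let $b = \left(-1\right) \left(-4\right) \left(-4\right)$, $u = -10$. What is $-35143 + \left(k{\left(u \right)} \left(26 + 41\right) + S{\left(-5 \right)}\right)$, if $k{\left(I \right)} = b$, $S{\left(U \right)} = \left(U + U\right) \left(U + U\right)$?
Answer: $-36115$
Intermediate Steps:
$S{\left(U \right)} = 4 U^{2}$ ($S{\left(U \right)} = 2 U 2 U = 4 U^{2}$)
$b = -16$ ($b = 4 \left(-4\right) = -16$)
$k{\left(I \right)} = -16$
$-35143 + \left(k{\left(u \right)} \left(26 + 41\right) + S{\left(-5 \right)}\right) = -35143 + \left(- 16 \left(26 + 41\right) + 4 \left(-5\right)^{2}\right) = -35143 + \left(\left(-16\right) 67 + 4 \cdot 25\right) = -35143 + \left(-1072 + 100\right) = -35143 - 972 = -36115$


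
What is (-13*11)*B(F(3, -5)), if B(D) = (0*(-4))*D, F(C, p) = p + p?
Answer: 0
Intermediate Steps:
F(C, p) = 2*p
B(D) = 0 (B(D) = 0*D = 0)
(-13*11)*B(F(3, -5)) = -13*11*0 = -143*0 = 0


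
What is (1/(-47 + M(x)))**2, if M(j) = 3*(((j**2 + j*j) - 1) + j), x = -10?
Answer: 1/270400 ≈ 3.6982e-6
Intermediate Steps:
M(j) = -3 + 3*j + 6*j**2 (M(j) = 3*(((j**2 + j**2) - 1) + j) = 3*((2*j**2 - 1) + j) = 3*((-1 + 2*j**2) + j) = 3*(-1 + j + 2*j**2) = -3 + 3*j + 6*j**2)
(1/(-47 + M(x)))**2 = (1/(-47 + (-3 + 3*(-10) + 6*(-10)**2)))**2 = (1/(-47 + (-3 - 30 + 6*100)))**2 = (1/(-47 + (-3 - 30 + 600)))**2 = (1/(-47 + 567))**2 = (1/520)**2 = 1/270400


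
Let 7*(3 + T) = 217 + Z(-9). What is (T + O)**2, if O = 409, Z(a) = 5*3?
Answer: 9449476/49 ≈ 1.9285e+5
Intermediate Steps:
Z(a) = 15
T = 211/7 (T = -3 + (217 + 15)/7 = -3 + (1/7)*232 = -3 + 232/7 = 211/7 ≈ 30.143)
(T + O)**2 = (211/7 + 409)**2 = (3074/7)**2 = 9449476/49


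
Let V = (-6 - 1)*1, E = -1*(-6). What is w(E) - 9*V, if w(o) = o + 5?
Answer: 74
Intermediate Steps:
E = 6
w(o) = 5 + o
V = -7 (V = -7*1 = -7)
w(E) - 9*V = (5 + 6) - 9*(-7) = 11 + 63 = 74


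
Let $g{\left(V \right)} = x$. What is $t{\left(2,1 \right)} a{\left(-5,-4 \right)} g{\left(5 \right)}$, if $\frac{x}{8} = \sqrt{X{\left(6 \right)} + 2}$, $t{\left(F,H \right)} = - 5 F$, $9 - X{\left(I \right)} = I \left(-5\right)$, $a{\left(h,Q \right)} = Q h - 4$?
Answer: $- 1280 \sqrt{41} \approx -8196.0$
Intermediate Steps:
$a{\left(h,Q \right)} = -4 + Q h$
$X{\left(I \right)} = 9 + 5 I$ ($X{\left(I \right)} = 9 - I \left(-5\right) = 9 - - 5 I = 9 + 5 I$)
$x = 8 \sqrt{41}$ ($x = 8 \sqrt{\left(9 + 5 \cdot 6\right) + 2} = 8 \sqrt{\left(9 + 30\right) + 2} = 8 \sqrt{39 + 2} = 8 \sqrt{41} \approx 51.225$)
$g{\left(V \right)} = 8 \sqrt{41}$
$t{\left(2,1 \right)} a{\left(-5,-4 \right)} g{\left(5 \right)} = \left(-5\right) 2 \left(-4 - -20\right) 8 \sqrt{41} = - 10 \left(-4 + 20\right) 8 \sqrt{41} = \left(-10\right) 16 \cdot 8 \sqrt{41} = - 160 \cdot 8 \sqrt{41} = - 1280 \sqrt{41}$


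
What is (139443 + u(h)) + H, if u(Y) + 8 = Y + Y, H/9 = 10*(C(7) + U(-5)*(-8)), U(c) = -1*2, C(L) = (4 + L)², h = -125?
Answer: 151515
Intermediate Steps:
U(c) = -2
H = 12330 (H = 9*(10*((4 + 7)² - 2*(-8))) = 9*(10*(11² + 16)) = 9*(10*(121 + 16)) = 9*(10*137) = 9*1370 = 12330)
u(Y) = -8 + 2*Y (u(Y) = -8 + (Y + Y) = -8 + 2*Y)
(139443 + u(h)) + H = (139443 + (-8 + 2*(-125))) + 12330 = (139443 + (-8 - 250)) + 12330 = (139443 - 258) + 12330 = 139185 + 12330 = 151515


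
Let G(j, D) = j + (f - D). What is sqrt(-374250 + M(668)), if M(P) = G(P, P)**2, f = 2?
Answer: I*sqrt(374246) ≈ 611.76*I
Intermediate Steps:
G(j, D) = 2 + j - D (G(j, D) = j + (2 - D) = 2 + j - D)
M(P) = 4 (M(P) = (2 + P - P)**2 = 2**2 = 4)
sqrt(-374250 + M(668)) = sqrt(-374250 + 4) = sqrt(-374246) = I*sqrt(374246)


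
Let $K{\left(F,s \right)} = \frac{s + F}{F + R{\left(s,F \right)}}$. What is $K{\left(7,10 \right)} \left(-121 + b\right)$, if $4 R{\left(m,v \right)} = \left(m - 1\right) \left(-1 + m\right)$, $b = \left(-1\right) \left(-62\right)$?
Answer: $- \frac{4012}{109} \approx -36.807$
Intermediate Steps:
$b = 62$
$R{\left(m,v \right)} = \frac{\left(-1 + m\right)^{2}}{4}$ ($R{\left(m,v \right)} = \frac{\left(m - 1\right) \left(-1 + m\right)}{4} = \frac{\left(-1 + m\right) \left(-1 + m\right)}{4} = \frac{\left(-1 + m\right)^{2}}{4}$)
$K{\left(F,s \right)} = \frac{F + s}{F + \frac{\left(-1 + s\right)^{2}}{4}}$ ($K{\left(F,s \right)} = \frac{s + F}{F + \frac{\left(-1 + s\right)^{2}}{4}} = \frac{F + s}{F + \frac{\left(-1 + s\right)^{2}}{4}}$)
$K{\left(7,10 \right)} \left(-121 + b\right) = \frac{4 \left(7 + 10\right)}{\left(-1 + 10\right)^{2} + 4 \cdot 7} \left(-121 + 62\right) = 4 \frac{1}{9^{2} + 28} \cdot 17 \left(-59\right) = 4 \frac{1}{81 + 28} \cdot 17 \left(-59\right) = 4 \cdot \frac{1}{109} \cdot 17 \left(-59\right) = \frac{68}{109} \left(-59\right) = - \frac{4012}{109}$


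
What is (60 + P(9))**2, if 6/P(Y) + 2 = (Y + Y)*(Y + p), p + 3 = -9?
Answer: 2812329/784 ≈ 3587.2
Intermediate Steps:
p = -12 (p = -3 - 9 = -12)
P(Y) = 6/(-2 + 2*Y*(-12 + Y)) (P(Y) = 6/(-2 + (Y + Y)*(Y - 12)) = 6/(-2 + (2*Y)*(-12 + Y)) = 6/(-2 + 2*Y*(-12 + Y)))
(60 + P(9))**2 = (60 + 3/(-1 + 9**2 - 12*9))**2 = (60 + 3/(-1 + 81 - 108))**2 = (60 + 3/(-28))**2 = (60 + 3*(-1/28))**2 = (60 - 3/28)**2 = (1677/28)**2 = 2812329/784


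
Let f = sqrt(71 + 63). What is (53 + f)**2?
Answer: (53 + sqrt(134))**2 ≈ 4170.0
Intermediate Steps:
f = sqrt(134) ≈ 11.576
(53 + f)**2 = (53 + sqrt(134))**2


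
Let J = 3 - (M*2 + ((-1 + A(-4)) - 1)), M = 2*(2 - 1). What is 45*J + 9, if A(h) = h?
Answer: 234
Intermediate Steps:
M = 2 (M = 2*1 = 2)
J = 5 (J = 3 - (2*2 + ((-1 - 4) - 1)) = 3 - (4 + (-5 - 1)) = 3 - (4 - 6) = 3 - 1*(-2) = 3 + 2 = 5)
45*J + 9 = 45*5 + 9 = 225 + 9 = 234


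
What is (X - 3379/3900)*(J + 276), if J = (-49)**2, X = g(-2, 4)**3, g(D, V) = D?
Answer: -92567983/3900 ≈ -23735.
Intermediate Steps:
X = -8 (X = (-2)**3 = -8)
J = 2401
(X - 3379/3900)*(J + 276) = (-8 - 3379/3900)*(2401 + 276) = (-8 - 3379*1/3900)*2677 = (-8 - 3379/3900)*2677 = -34579/3900*2677 = -92567983/3900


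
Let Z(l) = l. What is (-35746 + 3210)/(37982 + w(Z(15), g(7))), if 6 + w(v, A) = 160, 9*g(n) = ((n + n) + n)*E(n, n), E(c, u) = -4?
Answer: -581/681 ≈ -0.85316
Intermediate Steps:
g(n) = -4*n/3 (g(n) = (((n + n) + n)*(-4))/9 = ((2*n + n)*(-4))/9 = ((3*n)*(-4))/9 = (-12*n)/9 = -4*n/3)
w(v, A) = 154 (w(v, A) = -6 + 160 = 154)
(-35746 + 3210)/(37982 + w(Z(15), g(7))) = (-35746 + 3210)/(37982 + 154) = -32536/38136 = -32536*1/38136 = -581/681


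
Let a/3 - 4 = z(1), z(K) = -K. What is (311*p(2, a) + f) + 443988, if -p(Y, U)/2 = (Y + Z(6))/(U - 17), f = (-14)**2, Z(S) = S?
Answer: 444806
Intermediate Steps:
a = 9 (a = 12 + 3*(-1*1) = 12 + 3*(-1) = 12 - 3 = 9)
f = 196
p(Y, U) = -2*(6 + Y)/(-17 + U) (p(Y, U) = -2*(Y + 6)/(U - 17) = -2*(6 + Y)/(-17 + U))
(311*p(2, a) + f) + 443988 = (311*(2*(-6 - 1*2)/(-17 + 9)) + 196) + 443988 = (311*(2*(-6 - 2)/(-8)) + 196) + 443988 = (311*(2*(-1/8)*(-8)) + 196) + 443988 = (311*2 + 196) + 443988 = (622 + 196) + 443988 = 818 + 443988 = 444806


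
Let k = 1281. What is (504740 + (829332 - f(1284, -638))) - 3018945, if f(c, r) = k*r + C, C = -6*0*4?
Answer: -867595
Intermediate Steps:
C = 0 (C = 0*4 = 0)
f(c, r) = 1281*r (f(c, r) = 1281*r + 0 = 1281*r)
(504740 + (829332 - f(1284, -638))) - 3018945 = (504740 + (829332 - 1281*(-638))) - 3018945 = (504740 + (829332 - 1*(-817278))) - 3018945 = (504740 + (829332 + 817278)) - 3018945 = (504740 + 1646610) - 3018945 = 2151350 - 3018945 = -867595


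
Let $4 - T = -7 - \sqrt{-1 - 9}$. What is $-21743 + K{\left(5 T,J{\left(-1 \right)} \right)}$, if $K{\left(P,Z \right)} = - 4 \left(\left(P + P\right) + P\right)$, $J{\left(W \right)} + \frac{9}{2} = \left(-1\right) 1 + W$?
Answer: $-22403 - 60 i \sqrt{10} \approx -22403.0 - 189.74 i$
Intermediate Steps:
$J{\left(W \right)} = - \frac{11}{2} + W$ ($J{\left(W \right)} = - \frac{9}{2} + \left(\left(-1\right) 1 + W\right) = - \frac{9}{2} + \left(-1 + W\right) = - \frac{11}{2} + W$)
$T = 11 + i \sqrt{10}$ ($T = 4 - \left(-7 - \sqrt{-1 - 9}\right) = 4 - \left(-7 - \sqrt{-10}\right) = 4 - \left(-7 - i \sqrt{10}\right) = 4 + \left(7 + i \sqrt{10}\right) = 11 + i \sqrt{10} \approx 11.0 + 3.1623 i$)
$K{\left(P,Z \right)} = - 12 P$ ($K{\left(P,Z \right)} = - 4 \left(2 P + P\right) = - 4 \cdot 3 P = - 12 P$)
$-21743 + K{\left(5 T,J{\left(-1 \right)} \right)} = -21743 - 12 \cdot 5 \left(11 + i \sqrt{10}\right) = -21743 - 12 \left(55 + 5 i \sqrt{10}\right) = -21743 - \left(660 + 60 i \sqrt{10}\right) = -22403 - 60 i \sqrt{10}$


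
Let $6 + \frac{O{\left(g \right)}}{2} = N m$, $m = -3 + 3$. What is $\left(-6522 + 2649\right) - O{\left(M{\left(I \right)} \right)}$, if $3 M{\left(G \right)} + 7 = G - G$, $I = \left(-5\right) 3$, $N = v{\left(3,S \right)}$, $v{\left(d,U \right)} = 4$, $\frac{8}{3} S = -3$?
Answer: $-3861$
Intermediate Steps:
$S = - \frac{9}{8}$ ($S = \frac{3}{8} \left(-3\right) = - \frac{9}{8} \approx -1.125$)
$m = 0$
$N = 4$
$I = -15$
$M{\left(G \right)} = - \frac{7}{3}$ ($M{\left(G \right)} = - \frac{7}{3} + \frac{G - G}{3} = - \frac{7}{3} + \frac{1}{3} \cdot 0 = - \frac{7}{3} + 0 = - \frac{7}{3}$)
$O{\left(g \right)} = -12$ ($O{\left(g \right)} = -12 + 2 \cdot 4 \cdot 0 = -12 + 2 \cdot 0 = -12 + 0 = -12$)
$\left(-6522 + 2649\right) - O{\left(M{\left(I \right)} \right)} = \left(-6522 + 2649\right) - -12 = -3873 + 12 = -3861$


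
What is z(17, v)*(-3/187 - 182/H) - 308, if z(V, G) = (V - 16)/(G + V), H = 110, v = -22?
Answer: -130758/425 ≈ -307.67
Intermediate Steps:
z(V, G) = (-16 + V)/(G + V)
z(17, v)*(-3/187 - 182/H) - 308 = ((-16 + 17)/(-22 + 17))*(-3/187 - 182/110) - 308 = (1/(-5))*(-3*1/187 - 182*1/110) - 308 = (-1/5*1)*(-3/187 - 91/55) - 308 = -1/5*(-142/85) - 308 = 142/425 - 308 = -130758/425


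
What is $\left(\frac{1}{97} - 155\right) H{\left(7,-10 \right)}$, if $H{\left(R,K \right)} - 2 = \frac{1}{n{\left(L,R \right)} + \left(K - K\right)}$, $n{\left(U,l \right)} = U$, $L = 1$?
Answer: $- \frac{45102}{97} \approx -464.97$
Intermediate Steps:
$H{\left(R,K \right)} = 3$ ($H{\left(R,K \right)} = 2 + \frac{1}{1 + \left(K - K\right)} = 2 + \frac{1}{1 + 0} = 2 + 1^{-1} = 2 + 1 = 3$)
$\left(\frac{1}{97} - 155\right) H{\left(7,-10 \right)} = \left(\frac{1}{97} - 155\right) 3 = \left(- \frac{15034}{97}\right) 3 = - \frac{45102}{97}$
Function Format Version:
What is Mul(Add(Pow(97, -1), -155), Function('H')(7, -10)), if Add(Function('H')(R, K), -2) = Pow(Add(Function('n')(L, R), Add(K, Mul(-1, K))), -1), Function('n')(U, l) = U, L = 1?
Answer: Rational(-45102, 97) ≈ -464.97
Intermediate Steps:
Function('H')(R, K) = 3 (Function('H')(R, K) = Add(2, Pow(Add(1, Add(K, Mul(-1, K))), -1)) = Add(2, Pow(Add(1, 0), -1)) = Add(2, Pow(1, -1)) = Add(2, 1) = 3)
Mul(Add(Pow(97, -1), -155), Function('H')(7, -10)) = Mul(Add(Pow(97, -1), -155), 3) = Mul(Add(Rational(1, 97), -155), 3) = Mul(Rational(-15034, 97), 3) = Rational(-45102, 97)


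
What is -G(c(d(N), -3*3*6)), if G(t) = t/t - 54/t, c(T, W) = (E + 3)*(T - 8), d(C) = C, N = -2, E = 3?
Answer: -19/10 ≈ -1.9000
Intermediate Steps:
c(T, W) = -48 + 6*T (c(T, W) = (3 + 3)*(T - 8) = 6*(-8 + T) = -48 + 6*T)
G(t) = 1 - 54/t
-G(c(d(N), -3*3*6)) = -(-54 + (-48 + 6*(-2)))/(-48 + 6*(-2)) = -(-54 + (-48 - 12))/(-48 - 12) = -(-54 - 60)/(-60) = -(-1)*(-114)/60 = -1*19/10 = -19/10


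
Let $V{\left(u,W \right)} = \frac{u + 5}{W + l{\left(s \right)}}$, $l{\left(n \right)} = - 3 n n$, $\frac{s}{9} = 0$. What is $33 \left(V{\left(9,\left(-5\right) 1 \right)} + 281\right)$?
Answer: $\frac{45903}{5} \approx 9180.6$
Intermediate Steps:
$s = 0$ ($s = 9 \cdot 0 = 0$)
$l{\left(n \right)} = - 3 n^{2}$
$V{\left(u,W \right)} = \frac{5 + u}{W}$ ($V{\left(u,W \right)} = \frac{u + 5}{W - 3 \cdot 0^{2}} = \frac{5 + u}{W - 0} = \frac{5 + u}{W + 0} = \frac{5 + u}{W}$)
$33 \left(V{\left(9,\left(-5\right) 1 \right)} + 281\right) = 33 \left(\frac{5 + 9}{\left(-5\right) 1} + 281\right) = 33 \left(\frac{1}{-5} \cdot 14 + 281\right) = 33 \left(\left(- \frac{1}{5}\right) 14 + 281\right) = 33 \left(- \frac{14}{5} + 281\right) = 33 \cdot \frac{1391}{5} = \frac{45903}{5}$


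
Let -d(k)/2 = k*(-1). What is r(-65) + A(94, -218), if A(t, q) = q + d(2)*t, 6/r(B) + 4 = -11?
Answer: 788/5 ≈ 157.60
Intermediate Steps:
d(k) = 2*k (d(k) = -2*k*(-1) = -(-2)*k = 2*k)
r(B) = -2/5 (r(B) = 6/(-4 - 11) = 6/(-15) = 6*(-1/15) = -2/5)
A(t, q) = q + 4*t (A(t, q) = q + (2*2)*t = q + 4*t)
r(-65) + A(94, -218) = -2/5 + (-218 + 4*94) = -2/5 + (-218 + 376) = -2/5 + 158 = 788/5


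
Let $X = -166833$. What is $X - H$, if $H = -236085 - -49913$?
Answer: $19339$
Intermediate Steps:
$H = -186172$ ($H = -236085 + 49913 = -186172$)
$X - H = -166833 - -186172 = -166833 + 186172 = 19339$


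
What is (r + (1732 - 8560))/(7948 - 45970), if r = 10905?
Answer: -1359/12674 ≈ -0.10723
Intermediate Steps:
(r + (1732 - 8560))/(7948 - 45970) = (10905 + (1732 - 8560))/(7948 - 45970) = (10905 - 6828)/(-38022) = 4077*(-1/38022) = -1359/12674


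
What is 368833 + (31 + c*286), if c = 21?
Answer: 374870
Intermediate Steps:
368833 + (31 + c*286) = 368833 + (31 + 21*286) = 368833 + (31 + 6006) = 368833 + 6037 = 374870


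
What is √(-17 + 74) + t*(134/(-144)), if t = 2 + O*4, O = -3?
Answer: 335/36 + √57 ≈ 16.855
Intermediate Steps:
t = -10 (t = 2 - 3*4 = 2 - 12 = -10)
√(-17 + 74) + t*(134/(-144)) = √(-17 + 74) - 1340/(-144) = √57 - 1340*(-1)/144 = √57 - 10*(-67/72) = √57 + 335/36 = 335/36 + √57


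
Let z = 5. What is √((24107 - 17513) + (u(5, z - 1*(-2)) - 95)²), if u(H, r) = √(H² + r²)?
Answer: √(15693 - 190*√74) ≈ 118.57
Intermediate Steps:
√((24107 - 17513) + (u(5, z - 1*(-2)) - 95)²) = √((24107 - 17513) + (√(5² + (5 - 1*(-2))²) - 95)²) = √(6594 + (√(25 + (5 + 2)²) - 95)²) = √(6594 + (√(25 + 7²) - 95)²) = √(6594 + (√(25 + 49) - 95)²) = √(6594 + (√74 - 95)²) = √(6594 + (-95 + √74)²)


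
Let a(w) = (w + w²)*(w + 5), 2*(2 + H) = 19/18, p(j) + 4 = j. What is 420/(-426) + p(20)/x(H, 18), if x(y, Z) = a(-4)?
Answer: 74/213 ≈ 0.34742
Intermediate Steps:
p(j) = -4 + j
H = -53/36 (H = -2 + (19/18)/2 = -2 + (19*(1/18))/2 = -2 + (½)*(19/18) = -2 + 19/36 = -53/36 ≈ -1.4722)
a(w) = (5 + w)*(w + w²) (a(w) = (w + w²)*(5 + w) = (5 + w)*(w + w²))
x(y, Z) = 12 (x(y, Z) = -4*(5 + (-4)² + 6*(-4)) = -4*(5 + 16 - 24) = -4*(-3) = 12)
420/(-426) + p(20)/x(H, 18) = 420/(-426) + (-4 + 20)/12 = 420*(-1/426) + 16*(1/12) = -70/71 + 4/3 = 74/213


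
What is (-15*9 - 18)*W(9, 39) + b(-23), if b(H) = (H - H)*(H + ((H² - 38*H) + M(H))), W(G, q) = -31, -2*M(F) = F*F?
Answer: 4743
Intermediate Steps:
M(F) = -F²/2 (M(F) = -F*F/2 = -F²/2)
b(H) = 0 (b(H) = (H - H)*(H + ((H² - 38*H) - H²/2)) = 0*(H + (H²/2 - 38*H)) = 0*(H²/2 - 37*H) = 0)
(-15*9 - 18)*W(9, 39) + b(-23) = (-15*9 - 18)*(-31) + 0 = (-135 - 18)*(-31) + 0 = -153*(-31) + 0 = 4743 + 0 = 4743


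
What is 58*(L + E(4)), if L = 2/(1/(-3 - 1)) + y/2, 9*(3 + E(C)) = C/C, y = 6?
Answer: -4118/9 ≈ -457.56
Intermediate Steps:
E(C) = -26/9 (E(C) = -3 + (C/C)/9 = -3 + (⅑)*1 = -3 + ⅑ = -26/9)
L = -5 (L = 2/(1/(-3 - 1)) + 6/2 = 2/(1/(-4)) + 6*(½) = 2/(-¼) + 3 = 2*(-4) + 3 = -8 + 3 = -5)
58*(L + E(4)) = 58*(-5 - 26/9) = 58*(-71/9) = -4118/9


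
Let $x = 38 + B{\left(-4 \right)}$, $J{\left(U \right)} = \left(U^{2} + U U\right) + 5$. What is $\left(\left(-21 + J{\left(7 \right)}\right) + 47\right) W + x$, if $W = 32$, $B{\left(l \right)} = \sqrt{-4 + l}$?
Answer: $4166 + 2 i \sqrt{2} \approx 4166.0 + 2.8284 i$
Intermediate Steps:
$J{\left(U \right)} = 5 + 2 U^{2}$ ($J{\left(U \right)} = \left(U^{2} + U^{2}\right) + 5 = 2 U^{2} + 5 = 5 + 2 U^{2}$)
$x = 38 + 2 i \sqrt{2}$ ($x = 38 + \sqrt{-4 - 4} = 38 + \sqrt{-8} = 38 + 2 i \sqrt{2} \approx 38.0 + 2.8284 i$)
$\left(\left(-21 + J{\left(7 \right)}\right) + 47\right) W + x = \left(\left(-21 + \left(5 + 2 \cdot 7^{2}\right)\right) + 47\right) 32 + \left(38 + 2 i \sqrt{2}\right) = \left(\left(-21 + \left(5 + 2 \cdot 49\right)\right) + 47\right) 32 + \left(38 + 2 i \sqrt{2}\right) = \left(\left(-21 + \left(5 + 98\right)\right) + 47\right) 32 + \left(38 + 2 i \sqrt{2}\right) = \left(\left(-21 + 103\right) + 47\right) 32 + \left(38 + 2 i \sqrt{2}\right) = \left(82 + 47\right) 32 + \left(38 + 2 i \sqrt{2}\right) = 129 \cdot 32 + \left(38 + 2 i \sqrt{2}\right) = 4128 + \left(38 + 2 i \sqrt{2}\right) = 4166 + 2 i \sqrt{2}$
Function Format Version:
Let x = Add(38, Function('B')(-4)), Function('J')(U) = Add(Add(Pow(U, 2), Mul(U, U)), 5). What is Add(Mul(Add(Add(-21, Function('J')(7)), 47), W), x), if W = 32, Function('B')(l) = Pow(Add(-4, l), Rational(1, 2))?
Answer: Add(4166, Mul(2, I, Pow(2, Rational(1, 2)))) ≈ Add(4166.0, Mul(2.8284, I))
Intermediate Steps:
Function('J')(U) = Add(5, Mul(2, Pow(U, 2))) (Function('J')(U) = Add(Add(Pow(U, 2), Pow(U, 2)), 5) = Add(Mul(2, Pow(U, 2)), 5) = Add(5, Mul(2, Pow(U, 2))))
x = Add(38, Mul(2, I, Pow(2, Rational(1, 2)))) (x = Add(38, Pow(Add(-4, -4), Rational(1, 2))) = Add(38, Pow(-8, Rational(1, 2))) = Add(38, Mul(2, I, Pow(2, Rational(1, 2)))) ≈ Add(38.000, Mul(2.8284, I)))
Add(Mul(Add(Add(-21, Function('J')(7)), 47), W), x) = Add(Mul(Add(Add(-21, Add(5, Mul(2, Pow(7, 2)))), 47), 32), Add(38, Mul(2, I, Pow(2, Rational(1, 2))))) = Add(Mul(Add(Add(-21, Add(5, Mul(2, 49))), 47), 32), Add(38, Mul(2, I, Pow(2, Rational(1, 2))))) = Add(Mul(Add(Add(-21, Add(5, 98)), 47), 32), Add(38, Mul(2, I, Pow(2, Rational(1, 2))))) = Add(Mul(Add(Add(-21, 103), 47), 32), Add(38, Mul(2, I, Pow(2, Rational(1, 2))))) = Add(Mul(Add(82, 47), 32), Add(38, Mul(2, I, Pow(2, Rational(1, 2))))) = Add(Mul(129, 32), Add(38, Mul(2, I, Pow(2, Rational(1, 2))))) = Add(4128, Add(38, Mul(2, I, Pow(2, Rational(1, 2))))) = Add(4166, Mul(2, I, Pow(2, Rational(1, 2))))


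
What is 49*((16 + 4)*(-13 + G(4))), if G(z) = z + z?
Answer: -4900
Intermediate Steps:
G(z) = 2*z
49*((16 + 4)*(-13 + G(4))) = 49*((16 + 4)*(-13 + 2*4)) = 49*(20*(-13 + 8)) = 49*(20*(-5)) = 49*(-100) = -4900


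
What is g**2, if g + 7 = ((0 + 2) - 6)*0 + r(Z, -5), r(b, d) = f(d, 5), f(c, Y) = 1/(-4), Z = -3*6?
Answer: 841/16 ≈ 52.563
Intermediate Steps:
Z = -18
f(c, Y) = -1/4
r(b, d) = -1/4
g = -29/4 (g = -7 + (((0 + 2) - 6)*0 - 1/4) = -7 + ((2 - 6)*0 - 1/4) = -7 + (-4*0 - 1/4) = -7 + (0 - 1/4) = -7 - 1/4 = -29/4 ≈ -7.2500)
g**2 = (-29/4)**2 = 841/16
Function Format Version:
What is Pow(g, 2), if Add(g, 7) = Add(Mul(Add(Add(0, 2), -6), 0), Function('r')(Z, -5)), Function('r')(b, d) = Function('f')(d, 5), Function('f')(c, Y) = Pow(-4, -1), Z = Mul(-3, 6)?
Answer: Rational(841, 16) ≈ 52.563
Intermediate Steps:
Z = -18
Function('f')(c, Y) = Rational(-1, 4)
Function('r')(b, d) = Rational(-1, 4)
g = Rational(-29, 4) (g = Add(-7, Add(Mul(Add(Add(0, 2), -6), 0), Rational(-1, 4))) = Add(-7, Add(Mul(Add(2, -6), 0), Rational(-1, 4))) = Add(-7, Add(Mul(-4, 0), Rational(-1, 4))) = Add(-7, Add(0, Rational(-1, 4))) = Add(-7, Rational(-1, 4)) = Rational(-29, 4) ≈ -7.2500)
Pow(g, 2) = Pow(Rational(-29, 4), 2) = Rational(841, 16)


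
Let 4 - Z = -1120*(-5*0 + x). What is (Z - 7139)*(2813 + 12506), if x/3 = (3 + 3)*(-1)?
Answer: -418132105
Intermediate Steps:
x = -18 (x = 3*((3 + 3)*(-1)) = 3*(6*(-1)) = 3*(-6) = -18)
Z = -20156 (Z = 4 - (-224)*5*(-5*0 - 18) = 4 - (-224)*5*(0 - 18) = 4 - (-224)*5*(-18) = 4 - (-224)*(-90) = 4 - 1*20160 = 4 - 20160 = -20156)
(Z - 7139)*(2813 + 12506) = (-20156 - 7139)*(2813 + 12506) = -27295*15319 = -418132105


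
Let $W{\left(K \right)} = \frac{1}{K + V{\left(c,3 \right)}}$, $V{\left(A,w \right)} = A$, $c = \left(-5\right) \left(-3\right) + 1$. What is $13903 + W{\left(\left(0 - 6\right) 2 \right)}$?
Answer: $\frac{55613}{4} \approx 13903.0$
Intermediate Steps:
$c = 16$ ($c = 15 + 1 = 16$)
$W{\left(K \right)} = \frac{1}{16 + K}$ ($W{\left(K \right)} = \frac{1}{K + 16} = \frac{1}{16 + K}$)
$13903 + W{\left(\left(0 - 6\right) 2 \right)} = 13903 + \frac{1}{16 + \left(0 - 6\right) 2} = 13903 + \frac{1}{16 - 12} = 13903 + \frac{1}{4} = \frac{55613}{4}$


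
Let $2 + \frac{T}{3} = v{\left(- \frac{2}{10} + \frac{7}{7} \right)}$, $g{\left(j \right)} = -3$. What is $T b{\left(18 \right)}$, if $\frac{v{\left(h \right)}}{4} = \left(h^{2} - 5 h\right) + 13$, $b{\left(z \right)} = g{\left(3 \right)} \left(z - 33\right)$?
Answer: $\frac{24678}{5} \approx 4935.6$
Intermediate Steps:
$b{\left(z \right)} = 99 - 3 z$ ($b{\left(z \right)} = - 3 \left(z - 33\right) = - 3 \left(-33 + z\right) = 99 - 3 z$)
$v{\left(h \right)} = 52 - 20 h + 4 h^{2}$ ($v{\left(h \right)} = 4 \left(\left(h^{2} - 5 h\right) + 13\right) = 4 \left(13 + h^{2} - 5 h\right) = 52 - 20 h + 4 h^{2}$)
$T = \frac{2742}{25}$ ($T = -6 + 3 \left(52 - 20 \left(- \frac{2}{10} + \frac{7}{7}\right) + 4 \left(- \frac{2}{10} + \frac{7}{7}\right)^{2}\right) = -6 + 3 \left(52 - 20 \left(\left(-2\right) \frac{1}{10} + 7 \cdot \frac{1}{7}\right) + 4 \left(\left(-2\right) \frac{1}{10} + 7 \cdot \frac{1}{7}\right)^{2}\right) = -6 + 3 \left(52 - 20 \left(- \frac{1}{5} + 1\right) + 4 \left(- \frac{1}{5} + 1\right)^{2}\right) = -6 + 3 \left(52 - 16 + 4 \left(\frac{4}{5}\right)^{2}\right) = -6 + 3 \left(52 - 16 + 4 \cdot \frac{16}{25}\right) = -6 + 3 \left(52 - 16 + \frac{64}{25}\right) = -6 + 3 \cdot \frac{964}{25} = -6 + \frac{2892}{25} = \frac{2742}{25} \approx 109.68$)
$T b{\left(18 \right)} = \frac{2742 \left(99 - 54\right)}{25} = \frac{2742}{25} \cdot 45 = \frac{24678}{5}$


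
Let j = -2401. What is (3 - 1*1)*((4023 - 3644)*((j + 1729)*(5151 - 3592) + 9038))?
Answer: -787266380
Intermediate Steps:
(3 - 1*1)*((4023 - 3644)*((j + 1729)*(5151 - 3592) + 9038)) = (3 - 1*1)*((4023 - 3644)*((-2401 + 1729)*(5151 - 3592) + 9038)) = (3 - 1)*(379*(-672*1559 + 9038)) = 2*(379*(-1047648 + 9038)) = 2*(379*(-1038610)) = 2*(-393633190) = -787266380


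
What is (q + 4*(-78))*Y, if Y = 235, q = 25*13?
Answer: 3055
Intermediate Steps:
q = 325
(q + 4*(-78))*Y = (325 + 4*(-78))*235 = (325 - 312)*235 = 13*235 = 3055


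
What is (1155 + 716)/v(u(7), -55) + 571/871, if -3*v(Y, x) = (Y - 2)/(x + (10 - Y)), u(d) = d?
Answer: 254226851/4355 ≈ 58376.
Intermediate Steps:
v(Y, x) = -(-2 + Y)/(3*(10 + x - Y)) (v(Y, x) = -(Y - 2)/(3*(x + (10 - Y))) = -(-2 + Y)/(3*(10 + x - Y)))
(1155 + 716)/v(u(7), -55) + 571/871 = (1155 + 716)/(((2 - 1*7)/(3*(10 - 55 - 1*7)))) + 571/871 = 1871/(((2 - 7)/(3*(10 - 55 - 7)))) + 571*(1/871) = 1871/(((1/3)*(-5)/(-52))) + 571/871 = 1871/(((1/3)*(-1/52)*(-5))) + 571/871 = 1871/(5/156) + 571/871 = 1871*(156/5) + 571/871 = 291876/5 + 571/871 = 254226851/4355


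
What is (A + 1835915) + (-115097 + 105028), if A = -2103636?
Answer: -277790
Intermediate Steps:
(A + 1835915) + (-115097 + 105028) = (-2103636 + 1835915) + (-115097 + 105028) = -267721 - 10069 = -277790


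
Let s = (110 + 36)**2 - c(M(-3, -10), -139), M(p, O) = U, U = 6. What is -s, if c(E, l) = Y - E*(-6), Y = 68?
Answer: -21212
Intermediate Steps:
M(p, O) = 6
c(E, l) = 68 + 6*E (c(E, l) = 68 - E*(-6) = 68 - (-6)*E = 68 + 6*E)
s = 21212 (s = (110 + 36)**2 - (68 + 6*6) = 146**2 - (68 + 36) = 21316 - 1*104 = 21316 - 104 = 21212)
-s = -1*21212 = -21212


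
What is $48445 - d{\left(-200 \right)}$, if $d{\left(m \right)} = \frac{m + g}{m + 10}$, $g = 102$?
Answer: $\frac{4602226}{95} \approx 48445.0$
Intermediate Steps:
$d{\left(m \right)} = \frac{102 + m}{10 + m}$ ($d{\left(m \right)} = \frac{m + 102}{m + 10} = \frac{102 + m}{10 + m}$)
$48445 - d{\left(-200 \right)} = 48445 - \frac{102 - 200}{10 - 200} = 48445 - \frac{1}{-190} \left(-98\right) = 48445 - \left(- \frac{1}{190}\right) \left(-98\right) = 48445 - \frac{49}{95} = \frac{4602226}{95}$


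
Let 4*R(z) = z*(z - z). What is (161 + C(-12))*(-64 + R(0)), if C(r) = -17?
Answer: -9216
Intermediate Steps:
R(z) = 0 (R(z) = (z*(z - z))/4 = (z*0)/4 = (¼)*0 = 0)
(161 + C(-12))*(-64 + R(0)) = (161 - 17)*(-64 + 0) = 144*(-64) = -9216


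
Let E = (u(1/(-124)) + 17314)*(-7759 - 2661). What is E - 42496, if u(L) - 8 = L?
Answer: -5596667211/31 ≈ -1.8054e+8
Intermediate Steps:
u(L) = 8 + L
E = -5595349835/31 (E = ((8 + 1/(-124)) + 17314)*(-7759 - 2661) = ((8 - 1/124) + 17314)*(-10420) = (991/124 + 17314)*(-10420) = (2147927/124)*(-10420) = -5595349835/31 ≈ -1.8050e+8)
E - 42496 = -5595349835/31 - 42496 = -5596667211/31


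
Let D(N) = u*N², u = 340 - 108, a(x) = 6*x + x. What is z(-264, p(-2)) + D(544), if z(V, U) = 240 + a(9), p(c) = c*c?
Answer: 68657455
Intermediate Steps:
a(x) = 7*x
p(c) = c²
z(V, U) = 303 (z(V, U) = 240 + 7*9 = 240 + 63 = 303)
u = 232
D(N) = 232*N²
z(-264, p(-2)) + D(544) = 303 + 232*544² = 303 + 232*295936 = 303 + 68657152 = 68657455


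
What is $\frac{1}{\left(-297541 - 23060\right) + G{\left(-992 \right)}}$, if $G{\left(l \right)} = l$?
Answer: $- \frac{1}{321593} \approx -3.1095 \cdot 10^{-6}$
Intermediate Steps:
$\frac{1}{\left(-297541 - 23060\right) + G{\left(-992 \right)}} = \frac{1}{\left(-297541 - 23060\right) - 992} = \frac{1}{-320601 - 992} = \frac{1}{-321593} = - \frac{1}{321593}$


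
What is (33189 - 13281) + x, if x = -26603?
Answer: -6695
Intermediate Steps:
(33189 - 13281) + x = (33189 - 13281) - 26603 = 19908 - 26603 = -6695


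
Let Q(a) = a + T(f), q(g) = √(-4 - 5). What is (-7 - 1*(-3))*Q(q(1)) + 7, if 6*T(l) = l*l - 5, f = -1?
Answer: 29/3 - 12*I ≈ 9.6667 - 12.0*I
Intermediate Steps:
T(l) = -⅚ + l²/6 (T(l) = (l*l - 5)/6 = (l² - 5)/6 = (-5 + l²)/6 = -⅚ + l²/6)
q(g) = 3*I (q(g) = √(-9) = 3*I)
Q(a) = -⅔ + a (Q(a) = a + (-⅚ + (⅙)*(-1)²) = a + (-⅚ + (⅙)*1) = a + (-⅚ + ⅙) = a - ⅔ = -⅔ + a)
(-7 - 1*(-3))*Q(q(1)) + 7 = (-7 - 1*(-3))*(-⅔ + 3*I) + 7 = (-7 + 3)*(-⅔ + 3*I) + 7 = -4*(-⅔ + 3*I) + 7 = (8/3 - 12*I) + 7 = 29/3 - 12*I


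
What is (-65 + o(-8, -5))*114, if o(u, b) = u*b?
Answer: -2850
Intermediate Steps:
o(u, b) = b*u
(-65 + o(-8, -5))*114 = (-65 - 5*(-8))*114 = (-65 + 40)*114 = -25*114 = -2850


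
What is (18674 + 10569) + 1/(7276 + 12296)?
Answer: 572343997/19572 ≈ 29243.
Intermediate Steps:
(18674 + 10569) + 1/(7276 + 12296) = 29243 + 1/19572 = 572343997/19572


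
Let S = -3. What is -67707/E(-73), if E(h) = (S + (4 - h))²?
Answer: -67707/5476 ≈ -12.364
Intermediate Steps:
E(h) = (1 - h)² (E(h) = (-3 + (4 - h))² = (1 - h)²)
-67707/E(-73) = -67707/(-1 - 73)² = -67707/((-74)²) = -67707/5476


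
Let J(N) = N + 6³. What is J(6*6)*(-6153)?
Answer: -1550556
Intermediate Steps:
J(N) = 216 + N (J(N) = N + 216 = 216 + N)
J(6*6)*(-6153) = (216 + 6*6)*(-6153) = (216 + 36)*(-6153) = 252*(-6153) = -1550556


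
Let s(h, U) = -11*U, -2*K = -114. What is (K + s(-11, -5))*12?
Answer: 1344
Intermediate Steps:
K = 57 (K = -½*(-114) = 57)
(K + s(-11, -5))*12 = (57 - 11*(-5))*12 = (57 + 55)*12 = 112*12 = 1344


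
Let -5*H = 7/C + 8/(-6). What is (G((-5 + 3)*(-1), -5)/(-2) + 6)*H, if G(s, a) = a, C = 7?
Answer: 17/30 ≈ 0.56667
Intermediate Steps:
H = 1/15 (H = -(7/7 + 8/(-6))/5 = -(7*(⅐) + 8*(-⅙))/5 = -(1 - 4/3)/5 = -⅕*(-⅓) = 1/15 ≈ 0.066667)
(G((-5 + 3)*(-1), -5)/(-2) + 6)*H = (-5/(-2) + 6)*(1/15) = (-5*(-½) + 6)*(1/15) = (5/2 + 6)*(1/15) = (17/2)*(1/15) = 17/30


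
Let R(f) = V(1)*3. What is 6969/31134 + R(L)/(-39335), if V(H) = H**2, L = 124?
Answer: 91344071/408218630 ≈ 0.22376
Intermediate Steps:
R(f) = 3 (R(f) = 1**2*3 = 1*3 = 3)
6969/31134 + R(L)/(-39335) = 6969/31134 + 3/(-39335) = 6969*(1/31134) + 3*(-1/39335) = 2323/10378 - 3/39335 = 91344071/408218630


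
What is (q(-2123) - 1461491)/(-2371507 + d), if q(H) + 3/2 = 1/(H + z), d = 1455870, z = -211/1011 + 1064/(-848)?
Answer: 665476717141627/416926603904678 ≈ 1.5961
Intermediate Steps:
z = -156829/107166 (z = -211*1/1011 + 1064*(-1/848) = -211/1011 - 133/106 = -156829/107166 ≈ -1.4634)
q(H) = -3/2 + 1/(-156829/107166 + H) (q(H) = -3/2 + 1/(H - 156829/107166) = -3/2 + 1/(-156829/107166 + H))
(q(-2123) - 1461491)/(-2371507 + d) = (9*(76091 - 35722*(-2123))/(2*(-156829 + 107166*(-2123))) - 1461491)/(-2371507 + 1455870) = (9*(76091 + 75837806)/(2*(-156829 - 227513418)) - 1461491)/(-915637) = ((9/2)*75913897/(-227670247) - 1461491)*(-1/915637) = ((9/2)*(-1/227670247)*75913897 - 1461491)*(-1/915637) = (-683225073/455340494 - 1461491)*(-1/915637) = -665476717141627/455340494*(-1/915637) = 665476717141627/416926603904678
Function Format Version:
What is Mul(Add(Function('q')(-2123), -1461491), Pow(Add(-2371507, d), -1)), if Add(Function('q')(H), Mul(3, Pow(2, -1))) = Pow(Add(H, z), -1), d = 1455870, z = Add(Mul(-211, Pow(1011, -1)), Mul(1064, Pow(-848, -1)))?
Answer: Rational(665476717141627, 416926603904678) ≈ 1.5961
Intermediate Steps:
z = Rational(-156829, 107166) (z = Add(Mul(-211, Rational(1, 1011)), Mul(1064, Rational(-1, 848))) = Add(Rational(-211, 1011), Rational(-133, 106)) = Rational(-156829, 107166) ≈ -1.4634)
Function('q')(H) = Add(Rational(-3, 2), Pow(Add(Rational(-156829, 107166), H), -1)) (Function('q')(H) = Add(Rational(-3, 2), Pow(Add(H, Rational(-156829, 107166)), -1)) = Add(Rational(-3, 2), Pow(Add(Rational(-156829, 107166), H), -1)))
Mul(Add(Function('q')(-2123), -1461491), Pow(Add(-2371507, d), -1)) = Mul(Add(Mul(Rational(9, 2), Pow(Add(-156829, Mul(107166, -2123)), -1), Add(76091, Mul(-35722, -2123))), -1461491), Pow(Add(-2371507, 1455870), -1)) = Mul(Add(Mul(Rational(9, 2), Pow(Add(-156829, -227513418), -1), Add(76091, 75837806)), -1461491), Pow(-915637, -1)) = Mul(Add(Mul(Rational(9, 2), Pow(-227670247, -1), 75913897), -1461491), Rational(-1, 915637)) = Mul(Add(Mul(Rational(9, 2), Rational(-1, 227670247), 75913897), -1461491), Rational(-1, 915637)) = Mul(Add(Rational(-683225073, 455340494), -1461491), Rational(-1, 915637)) = Mul(Rational(-665476717141627, 455340494), Rational(-1, 915637)) = Rational(665476717141627, 416926603904678)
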